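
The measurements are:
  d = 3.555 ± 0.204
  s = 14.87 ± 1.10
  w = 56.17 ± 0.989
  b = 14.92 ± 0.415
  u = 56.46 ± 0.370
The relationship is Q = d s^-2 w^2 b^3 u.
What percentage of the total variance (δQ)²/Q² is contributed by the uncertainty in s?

(δQ/Q)² = (1·δd/d)² + (-2·δs/s)² + (2·δw/w)² + (3·δb/b)² + (1·δu/u)²
  d term: (1×0.0574)² = 0.00329
  s term: (-2×0.0740)² = 0.0219
  w term: (2×0.0176)² = 0.00124
  b term: (3×0.0278)² = 0.00696
  u term: (1×0.00655)² = 4.29e-05
Total = 0.0334. Share from s = 0.0219/0.0334 = 0.655.

65.5%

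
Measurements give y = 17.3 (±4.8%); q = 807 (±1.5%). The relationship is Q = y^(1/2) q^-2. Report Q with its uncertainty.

For a monomial Q ∝ y^(1/2), q^-2, fractional errors add in quadrature:
  (½·δy/y)² = (0.5×0.0480)² = 0.000576;  (-2·δq/q)² = (-2×0.0150)² = 0.000900
δQ/Q = √(0.00148) = 0.0384
Q = 6.39e-06, so δQ = 0.0384 × 6.39e-06 = 2.45e-07.

(6.39 ± 0.245) × 10^-6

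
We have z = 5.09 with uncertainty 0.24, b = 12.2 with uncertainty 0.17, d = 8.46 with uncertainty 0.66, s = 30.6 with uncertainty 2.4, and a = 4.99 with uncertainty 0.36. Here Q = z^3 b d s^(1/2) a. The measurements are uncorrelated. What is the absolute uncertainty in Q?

68300

Since Q is a product/quotient, work with relative uncertainties:
  (3·δz/z)² = (3×0.0472)² = 0.0200;  (1·δb/b)² = (1×0.0139)² = 0.000194;  (1·δd/d)² = (1×0.0780)² = 0.00609;  (½·δs/s)² = (0.5×0.0784)² = 0.00154;  (1·δa/a)² = (1×0.0721)² = 0.00520
δQ/Q = √(0.0330) = 0.182
Q = 3.76e+05, so δQ = 0.182 × 3.76e+05 = 68300.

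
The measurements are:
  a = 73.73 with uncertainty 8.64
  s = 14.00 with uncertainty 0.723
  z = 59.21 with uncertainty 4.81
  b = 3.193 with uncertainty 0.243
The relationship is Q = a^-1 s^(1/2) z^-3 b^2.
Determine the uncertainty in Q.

Since Q is a product/quotient, work with relative uncertainties:
  (-1·δa/a)² = (-1×0.117)² = 0.0137;  (½·δs/s)² = (0.5×0.0516)² = 0.000667;  (-3·δz/z)² = (-3×0.0812)² = 0.0594;  (2·δb/b)² = (2×0.0761)² = 0.0232
δQ/Q = √(0.0970) = 0.311
Q = 2.492e-06, so δQ = 0.311 × 2.492e-06 = 7.76e-07.

7.76e-07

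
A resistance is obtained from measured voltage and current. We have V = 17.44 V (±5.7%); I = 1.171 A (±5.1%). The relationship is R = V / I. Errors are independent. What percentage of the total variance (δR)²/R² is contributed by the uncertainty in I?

44.5%

(δR/R)² = (1·δV/V)² + (-1·δI/I)²
  V term: (1×0.0570)² = 0.00325
  I term: (-1×0.0510)² = 0.00260
Total = 0.00585. Share from I = 0.00260/0.00585 = 0.445.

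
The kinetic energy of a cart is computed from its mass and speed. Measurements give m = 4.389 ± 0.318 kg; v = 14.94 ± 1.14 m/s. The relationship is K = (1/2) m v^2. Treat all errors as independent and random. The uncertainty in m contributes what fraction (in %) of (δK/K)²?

(δK/K)² = (1·δm/m)² + (2·δv/v)²
  m term: (1×0.0725)² = 0.00525
  v term: (2×0.0763)² = 0.0233
Total = 0.0285. Share from m = 0.00525/0.0285 = 0.184.

18.4%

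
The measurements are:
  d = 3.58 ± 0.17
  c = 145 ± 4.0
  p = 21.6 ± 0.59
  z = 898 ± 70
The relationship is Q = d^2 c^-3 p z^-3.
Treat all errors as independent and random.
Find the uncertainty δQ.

Q is a product of powers, so relative uncertainties combine in quadrature:
  (2·δd/d)² = (2×0.0475)² = 0.00902;  (-3·δc/c)² = (-3×0.0276)² = 0.00685;  (1·δp/p)² = (1×0.0273)² = 0.000746;  (-3·δz/z)² = (-3×0.0780)² = 0.0547
δQ/Q = √(0.0713) = 0.267
Q = 1.25e-13, so δQ = 0.267 × 1.25e-13 = 3.35e-14.

3.35e-14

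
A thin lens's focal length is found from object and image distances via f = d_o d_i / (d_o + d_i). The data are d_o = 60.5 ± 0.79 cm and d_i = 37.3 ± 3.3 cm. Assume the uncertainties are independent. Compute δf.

∂f/∂d_o = (d_i/(d_o+d_i))² = 0.145;  ∂f/∂d_i = (d_o/(d_o+d_i))² = 0.383
δf = √((∂f/∂d_o · δd_o)² + (∂f/∂d_i · δd_i)²) = √(0.0132 + 1.59) = 1.27 cm

1.27 cm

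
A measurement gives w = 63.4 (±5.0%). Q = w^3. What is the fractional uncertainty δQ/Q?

Products/powers → add relative errors in quadrature, weighted by exponent:
  (3·δw/w)² = (3×0.0500)² = 0.0225
δQ/Q = √(0.0225) = 0.150

0.150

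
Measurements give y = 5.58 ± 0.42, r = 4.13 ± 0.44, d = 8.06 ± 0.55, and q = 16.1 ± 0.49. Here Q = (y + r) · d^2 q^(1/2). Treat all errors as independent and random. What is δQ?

382

Let u = y + r = 9.71. δu = √(δy² + δr²) = √(0.176 + 0.194) = 0.608, so δu/u = 0.0626.
Q is then a monomial in u, d, q:
δQ/Q = √((δu/u)² + (2·δd/d)² + (½·δq/q)²) = √(0.00392 + 0.0186 + 0.000232) = 0.151
Q = 2530, so δQ = 0.151 × 2530 = 382.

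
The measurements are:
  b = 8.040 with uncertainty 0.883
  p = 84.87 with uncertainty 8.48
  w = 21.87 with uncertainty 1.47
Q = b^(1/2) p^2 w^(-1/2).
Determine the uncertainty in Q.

917

Q is a product of powers, so relative uncertainties combine in quadrature:
  (½·δb/b)² = (0.5×0.110)² = 0.00302;  (2·δp/p)² = (2×0.0999)² = 0.0399;  (−½·δw/w)² = (-0.5×0.0672)² = 0.00113
δQ/Q = √(0.0441) = 0.210
Q = 4367, so δQ = 0.210 × 4367 = 917.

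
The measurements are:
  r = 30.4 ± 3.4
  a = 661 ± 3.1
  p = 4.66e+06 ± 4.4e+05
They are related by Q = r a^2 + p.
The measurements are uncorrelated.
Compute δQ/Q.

Let w = r·a^2 = 1.33e+07. δw/w = √((1·δr/r)² + (2·δa/a)²) = √(0.0125 + 8.8e-05) = 0.112, so δw = 1.49e+06.
Q = w + p: δQ = √(δw² + δp²) = √(2.22e+12 + 1.94e+11) = 1.55e+06
Q = 1.79e+07, so δQ/Q = 1.55e+06/1.79e+07 = 0.0866.

0.0866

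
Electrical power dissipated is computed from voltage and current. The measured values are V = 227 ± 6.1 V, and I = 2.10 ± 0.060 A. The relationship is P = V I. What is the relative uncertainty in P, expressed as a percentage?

Since P is a product/quotient, work with relative uncertainties:
  (1·δV/V)² = (1×0.0269)² = 0.000722;  (1·δI/I)² = (1×0.0286)² = 0.000816
δP/P = √(0.00154) = 0.0392

3.92%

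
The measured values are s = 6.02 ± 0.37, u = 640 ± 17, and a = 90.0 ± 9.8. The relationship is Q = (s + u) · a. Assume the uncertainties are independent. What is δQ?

6510

Let w = s + u = 646. δw = √(δs² + δu²) = √(0.137 + 289) = 17.0, so δw/w = 0.0263.
Q is then a monomial in w, a:
δQ/Q = √((δw/w)² + (1·δa/a)²) = √(0.000693 + 0.0119) = 0.112
Q = 58100, so δQ = 0.112 × 58100 = 6510.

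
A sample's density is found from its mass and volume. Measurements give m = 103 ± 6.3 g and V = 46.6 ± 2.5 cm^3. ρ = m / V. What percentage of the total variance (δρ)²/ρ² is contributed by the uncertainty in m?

(δρ/ρ)² = (1·δm/m)² + (-1·δV/V)²
  m term: (1×0.0612)² = 0.00374
  V term: (-1×0.0536)² = 0.00288
Total = 0.00662. Share from m = 0.00374/0.00662 = 0.565.

56.5%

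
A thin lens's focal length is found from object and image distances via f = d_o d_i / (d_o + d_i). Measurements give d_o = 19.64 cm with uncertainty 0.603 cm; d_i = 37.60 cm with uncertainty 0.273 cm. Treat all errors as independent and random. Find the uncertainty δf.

∂f/∂d_o = (d_i/(d_o+d_i))² = 0.431;  ∂f/∂d_i = (d_o/(d_o+d_i))² = 0.118
δf = √((∂f/∂d_o · δd_o)² + (∂f/∂d_i · δd_i)²) = √(0.0677 + 0.00103) = 0.262 cm

0.262 cm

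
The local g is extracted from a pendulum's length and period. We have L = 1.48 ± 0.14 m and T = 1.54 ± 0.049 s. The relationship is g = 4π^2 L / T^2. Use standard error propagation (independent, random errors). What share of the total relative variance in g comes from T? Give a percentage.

31.2%

(δg/g)² = (1·δL/L)² + (-2·δT/T)²
  L term: (1×0.0946)² = 0.00895
  T term: (-2×0.0318)² = 0.00405
Total = 0.0130. Share from T = 0.00405/0.0130 = 0.312.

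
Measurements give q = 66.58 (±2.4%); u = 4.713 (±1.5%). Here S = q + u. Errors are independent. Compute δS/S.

S is a linear combination, so absolute uncertainties add in quadrature:
  (δq)² = 2.55;  (δu)² = 0.00500
δS = √(2.56) = 1.60
S = 71.29, so δS/S = 1.60/71.29 = 0.0224.

0.0224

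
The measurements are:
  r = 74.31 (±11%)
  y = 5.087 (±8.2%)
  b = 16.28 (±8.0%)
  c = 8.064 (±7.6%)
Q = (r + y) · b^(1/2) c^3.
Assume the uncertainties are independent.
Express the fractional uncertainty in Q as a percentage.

25.3%

Let u = r + y = 79.40. δu = √(δr² + δy²) = √(66.8 + 0.174) = 8.18, so δu/u = 0.103.
Q is then a monomial in u, b, c:
δQ/Q = √((δu/u)² + (½·δb/b)² + (3·δc/c)²) = √(0.0106 + 0.00160 + 0.0520) = 0.253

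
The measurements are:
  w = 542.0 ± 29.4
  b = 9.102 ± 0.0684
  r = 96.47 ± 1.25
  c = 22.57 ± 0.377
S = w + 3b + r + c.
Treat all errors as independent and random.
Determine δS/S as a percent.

Each term contributes (cᵢ δxᵢ)² to (δS)²:
  (δw)² = 864;  (3·δb)² = 0.0421;  (δr)² = 1.56;  (δc)² = 0.142
δS = √(866) = 29.4
S = 688.3, so δS/S = 29.4/688.3 = 0.0428.

4.28%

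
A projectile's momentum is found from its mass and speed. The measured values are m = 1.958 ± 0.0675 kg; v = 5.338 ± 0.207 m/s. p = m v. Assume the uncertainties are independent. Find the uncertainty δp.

0.542 kg·m/s

Products/powers → add relative errors in quadrature, weighted by exponent:
  (1·δm/m)² = (1×0.0345)² = 0.00119;  (1·δv/v)² = (1×0.0388)² = 0.00150
δp/p = √(0.00269) = 0.0519
p = 10.45 kg·m/s, so δp = 0.0519 × 10.45 = 0.542 kg·m/s.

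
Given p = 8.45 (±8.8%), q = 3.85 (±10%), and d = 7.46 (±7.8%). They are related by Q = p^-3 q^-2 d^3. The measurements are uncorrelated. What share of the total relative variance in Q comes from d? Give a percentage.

33.3%

(δQ/Q)² = (-3·δp/p)² + (-2·δq/q)² + (3·δd/d)²
  p term: (-3×0.0880)² = 0.0697
  q term: (-2×0.100)² = 0.0400
  d term: (3×0.0780)² = 0.0548
Total = 0.164. Share from d = 0.0548/0.164 = 0.333.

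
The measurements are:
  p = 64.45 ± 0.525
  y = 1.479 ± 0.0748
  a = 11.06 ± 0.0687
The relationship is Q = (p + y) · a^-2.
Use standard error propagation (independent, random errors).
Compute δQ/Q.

0.0148

Let u = p + y = 65.93. δu = √(δp² + δy²) = √(0.276 + 0.00560) = 0.530, so δu/u = 0.00804.
Q is then a monomial in u, a:
δQ/Q = √((δu/u)² + (-2·δa/a)²) = √(6.47e-05 + 0.000154) = 0.0148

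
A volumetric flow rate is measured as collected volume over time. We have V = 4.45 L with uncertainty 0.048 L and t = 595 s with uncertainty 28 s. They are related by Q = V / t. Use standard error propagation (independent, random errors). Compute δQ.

0.000361 L/s

Products/powers → add relative errors in quadrature, weighted by exponent:
  (1·δV/V)² = (1×0.0108)² = 0.000116;  (-1·δt/t)² = (-1×0.0471)² = 0.00221
δQ/Q = √(0.00233) = 0.0483
Q = 0.00748 L/s, so δQ = 0.0483 × 0.00748 = 0.000361 L/s.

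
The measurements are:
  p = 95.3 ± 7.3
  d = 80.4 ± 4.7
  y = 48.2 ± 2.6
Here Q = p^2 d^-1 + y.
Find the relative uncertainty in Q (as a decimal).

Let w = p^2·d^-1 = 113. δw/w = √((2·δp/p)² + (-1·δd/d)²) = √(0.0235 + 0.00342) = 0.164, so δw = 18.5.
Q = w + y: δQ = √(δw² + δy²) = √(343 + 6.76) = 18.7
Q = 161, so δQ/Q = 18.7/161 = 0.116.

0.116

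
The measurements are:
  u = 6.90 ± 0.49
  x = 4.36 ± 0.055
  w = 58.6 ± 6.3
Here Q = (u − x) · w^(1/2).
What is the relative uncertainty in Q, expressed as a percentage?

Let h = u − x = 2.54. δh = √(δu² + δx²) = √(0.240 + 0.00302) = 0.493, so δh/h = 0.194.
Q is then a monomial in h, w:
δQ/Q = √((δh/h)² + (½·δw/w)²) = √(0.0377 + 0.00289) = 0.201

20.1%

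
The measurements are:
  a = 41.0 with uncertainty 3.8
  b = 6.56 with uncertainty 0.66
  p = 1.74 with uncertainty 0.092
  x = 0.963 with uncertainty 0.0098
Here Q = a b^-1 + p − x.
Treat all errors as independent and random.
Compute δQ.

0.860

Let w = a·b^-1 = 6.25. δw/w = √((1·δa/a)² + (-1·δb/b)²) = √(0.00859 + 0.0101) = 0.137, so δw = 0.855.
Q = w + p − x: δQ = √(δw² + δp² + δx²) = √(0.731 + 0.00846 + 9.6e-05) = 0.860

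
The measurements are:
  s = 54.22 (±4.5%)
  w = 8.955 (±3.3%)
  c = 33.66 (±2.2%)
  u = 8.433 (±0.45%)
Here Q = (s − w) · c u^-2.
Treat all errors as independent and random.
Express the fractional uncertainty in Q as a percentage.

Let h = s − w = 45.27. δh = √(δs² + δw²) = √(5.95 + 0.0873) = 2.46, so δh/h = 0.0543.
Q is then a monomial in h, c, u:
δQ/Q = √((δh/h)² + (1·δc/c)² + (-2·δu/u)²) = √(0.00295 + 0.000484 + 8.1e-05) = 0.0593

5.93%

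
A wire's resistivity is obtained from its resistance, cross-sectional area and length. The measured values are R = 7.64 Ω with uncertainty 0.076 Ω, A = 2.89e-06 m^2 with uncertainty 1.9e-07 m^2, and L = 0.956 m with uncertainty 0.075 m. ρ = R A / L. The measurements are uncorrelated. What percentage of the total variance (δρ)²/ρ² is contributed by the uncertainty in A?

40.9%

(δρ/ρ)² = (1·δR/R)² + (1·δA/A)² + (-1·δL/L)²
  R term: (1×0.00995)² = 9.9e-05
  A term: (1×0.0657)² = 0.00432
  L term: (-1×0.0785)² = 0.00615
Total = 0.0106. Share from A = 0.00432/0.0106 = 0.409.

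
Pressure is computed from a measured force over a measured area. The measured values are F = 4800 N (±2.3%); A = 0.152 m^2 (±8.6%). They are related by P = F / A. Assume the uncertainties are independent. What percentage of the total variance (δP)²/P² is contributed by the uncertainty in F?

(δP/P)² = (1·δF/F)² + (-1·δA/A)²
  F term: (1×0.0230)² = 0.000529
  A term: (-1×0.0860)² = 0.00740
Total = 0.00792. Share from F = 0.000529/0.00792 = 0.0668.

6.68%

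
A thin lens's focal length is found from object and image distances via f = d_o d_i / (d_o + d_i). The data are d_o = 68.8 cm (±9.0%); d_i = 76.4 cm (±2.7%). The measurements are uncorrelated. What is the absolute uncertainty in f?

1.78 cm

∂f/∂d_o = (d_i/(d_o+d_i))² = 0.277;  ∂f/∂d_i = (d_o/(d_o+d_i))² = 0.225
δf = √((∂f/∂d_o · δd_o)² + (∂f/∂d_i · δd_i)²) = √(2.94 + 0.214) = 1.78 cm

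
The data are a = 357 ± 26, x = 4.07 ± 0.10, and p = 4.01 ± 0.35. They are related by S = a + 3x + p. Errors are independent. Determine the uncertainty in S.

Sums and differences: (δS)² = Σ (cᵢ δxᵢ)².
  (δa)² = 676;  (3·δx)² = 0.0900;  (δp)² = 0.122
δS = √(676) = 26.0

26.0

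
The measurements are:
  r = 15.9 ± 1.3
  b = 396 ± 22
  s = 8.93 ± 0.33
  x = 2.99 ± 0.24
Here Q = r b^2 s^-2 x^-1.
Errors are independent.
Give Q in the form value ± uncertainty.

10500 ± 1840

Each factor contributes (exponent × relative error)² to (δQ/Q)²:
  (1·δr/r)² = (1×0.0818)² = 0.00668;  (2·δb/b)² = (2×0.0556)² = 0.0123;  (-2·δs/s)² = (-2×0.0370)² = 0.00546;  (-1·δx/x)² = (-1×0.0803)² = 0.00644
δQ/Q = √(0.0309) = 0.176
Q = 10500, so δQ = 0.176 × 10500 = 1840.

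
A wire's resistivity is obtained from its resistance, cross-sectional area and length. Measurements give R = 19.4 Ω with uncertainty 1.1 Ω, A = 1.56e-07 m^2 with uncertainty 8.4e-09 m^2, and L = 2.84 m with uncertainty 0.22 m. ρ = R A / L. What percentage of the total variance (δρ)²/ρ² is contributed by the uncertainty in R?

26.5%

(δρ/ρ)² = (1·δR/R)² + (1·δA/A)² + (-1·δL/L)²
  R term: (1×0.0567)² = 0.00322
  A term: (1×0.0538)² = 0.00290
  L term: (-1×0.0775)² = 0.00600
Total = 0.0121. Share from R = 0.00322/0.0121 = 0.265.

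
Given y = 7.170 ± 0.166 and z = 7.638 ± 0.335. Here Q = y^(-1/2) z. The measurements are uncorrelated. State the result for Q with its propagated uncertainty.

2.852 ± 0.129

Since Q is a product/quotient, work with relative uncertainties:
  (−½·δy/y)² = (-0.5×0.0232)² = 0.000134;  (1·δz/z)² = (1×0.0439)² = 0.00192
δQ/Q = √(0.00206) = 0.0454
Q = 2.852, so δQ = 0.0454 × 2.852 = 0.129.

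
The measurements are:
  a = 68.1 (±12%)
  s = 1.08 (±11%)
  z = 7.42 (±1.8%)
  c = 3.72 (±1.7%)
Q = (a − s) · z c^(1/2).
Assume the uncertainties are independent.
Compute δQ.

Let u = a − s = 67.0. δu = √(δa² + δs²) = √(66.8 + 0.0141) = 8.17, so δu/u = 0.122.
Q is then a monomial in u, z, c:
δQ/Q = √((δu/u)² + (1·δz/z)² + (½·δc/c)²) = √(0.0149 + 0.000324 + 7.23e-05) = 0.124
Q = 959, so δQ = 0.124 × 959 = 119.

119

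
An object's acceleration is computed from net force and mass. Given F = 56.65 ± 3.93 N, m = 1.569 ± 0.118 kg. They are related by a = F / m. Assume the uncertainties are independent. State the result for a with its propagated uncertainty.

Each factor contributes (exponent × relative error)² to (δa/a)²:
  (1·δF/F)² = (1×0.0694)² = 0.00481;  (-1·δm/m)² = (-1×0.0752)² = 0.00566
δa/a = √(0.0105) = 0.102
a = 36.11 m/s^2, so δa = 0.102 × 36.11 = 3.69 m/s^2.

36.11 ± 3.69 m/s^2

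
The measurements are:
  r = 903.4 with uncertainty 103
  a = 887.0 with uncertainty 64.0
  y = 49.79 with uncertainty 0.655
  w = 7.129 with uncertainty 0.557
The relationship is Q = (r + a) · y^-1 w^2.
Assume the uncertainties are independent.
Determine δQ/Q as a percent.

Let u = r + a = 1790. δu = √(δr² + δa²) = √(10600 + 4100) = 121, so δu/u = 0.0677.
Q is then a monomial in u, y, w:
δQ/Q = √((δu/u)² + (-1·δy/y)² + (2·δw/w)²) = √(0.00459 + 0.000173 + 0.0244) = 0.171

17.1%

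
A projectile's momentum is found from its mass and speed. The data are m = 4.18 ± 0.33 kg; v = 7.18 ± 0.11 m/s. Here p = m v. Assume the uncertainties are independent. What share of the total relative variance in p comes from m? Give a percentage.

(δp/p)² = (1·δm/m)² + (1·δv/v)²
  m term: (1×0.0789)² = 0.00623
  v term: (1×0.0153)² = 0.000235
Total = 0.00647. Share from m = 0.00623/0.00647 = 0.964.

96.4%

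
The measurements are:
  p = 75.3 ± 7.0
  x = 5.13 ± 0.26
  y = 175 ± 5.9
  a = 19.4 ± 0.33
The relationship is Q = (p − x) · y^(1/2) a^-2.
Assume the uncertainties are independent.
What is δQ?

Let u = p − x = 70.2. δu = √(δp² + δx²) = √(49.0 + 0.0676) = 7.00, so δu/u = 0.0998.
Q is then a monomial in u, y, a:
δQ/Q = √((δu/u)² + (½·δy/y)² + (-2·δa/a)²) = √(0.00997 + 0.000284 + 0.00116) = 0.107
Q = 2.47, so δQ = 0.107 × 2.47 = 0.263.

0.263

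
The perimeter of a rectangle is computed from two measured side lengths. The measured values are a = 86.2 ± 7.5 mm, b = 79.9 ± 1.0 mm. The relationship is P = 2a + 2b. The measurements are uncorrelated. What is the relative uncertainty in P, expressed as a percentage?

Each term contributes (cᵢ δxᵢ)² to (δP)²:
  (2·δa)² = 225;  (2·δb)² = 4.00
δP = √(229) = 15.1 mm
P = 332 mm, so δP/P = 15.1/332 = 0.0456.

4.56%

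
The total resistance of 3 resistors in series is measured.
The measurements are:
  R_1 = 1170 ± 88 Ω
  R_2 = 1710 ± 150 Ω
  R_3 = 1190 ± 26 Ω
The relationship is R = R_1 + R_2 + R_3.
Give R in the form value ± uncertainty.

4070 ± 176 Ω

Absolute uncertainties add in quadrature for a linear combination:
  (δR_1)² = 7740;  (δR_2)² = 22500;  (δR_3)² = 676
δR = √(30900) = 176 Ω
R = 4070 Ω.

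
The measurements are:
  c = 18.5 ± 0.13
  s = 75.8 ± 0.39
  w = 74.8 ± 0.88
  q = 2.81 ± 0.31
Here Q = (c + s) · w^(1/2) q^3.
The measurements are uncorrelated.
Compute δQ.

Let u = c + s = 94.3. δu = √(δc² + δs²) = √(0.0169 + 0.152) = 0.411, so δu/u = 0.00436.
Q is then a monomial in u, w, q:
δQ/Q = √((δu/u)² + (½·δw/w)² + (3·δq/q)²) = √(1.9e-05 + 3.46e-05 + 0.110) = 0.331
Q = 18100, so δQ = 0.331 × 18100 = 5990.

5990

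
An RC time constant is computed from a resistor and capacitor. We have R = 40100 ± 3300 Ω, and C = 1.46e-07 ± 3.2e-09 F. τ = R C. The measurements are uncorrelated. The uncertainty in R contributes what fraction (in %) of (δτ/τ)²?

(δτ/τ)² = (1·δR/R)² + (1·δC/C)²
  R term: (1×0.0823)² = 0.00677
  C term: (1×0.0219)² = 0.000480
Total = 0.00725. Share from R = 0.00677/0.00725 = 0.934.

93.4%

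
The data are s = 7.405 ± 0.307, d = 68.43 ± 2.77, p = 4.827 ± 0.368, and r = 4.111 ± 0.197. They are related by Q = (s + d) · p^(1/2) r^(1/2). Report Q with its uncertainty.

337.8 ± 19.6

Let u = s + d = 75.84. δu = √(δs² + δd²) = √(0.0942 + 7.67) = 2.79, so δu/u = 0.0368.
Q is then a monomial in u, p, r:
δQ/Q = √((δu/u)² + (½·δp/p)² + (½·δr/r)²) = √(0.00135 + 0.00145 + 0.000574) = 0.0581
Q = 337.8, so δQ = 0.0581 × 337.8 = 19.6.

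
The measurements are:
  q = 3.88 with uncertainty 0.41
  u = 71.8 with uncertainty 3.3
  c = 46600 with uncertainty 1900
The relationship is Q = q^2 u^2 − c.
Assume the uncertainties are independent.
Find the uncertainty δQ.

Let p = q^2·u^2 = 77600. δp/p = √((2·δq/q)² + (2·δu/u)²) = √(0.0447 + 0.00845) = 0.230, so δp = 17900.
Q = p − c: δQ = √(δp² + δc²) = √(3.2e+08 + 3.61e+06) = 18000

18000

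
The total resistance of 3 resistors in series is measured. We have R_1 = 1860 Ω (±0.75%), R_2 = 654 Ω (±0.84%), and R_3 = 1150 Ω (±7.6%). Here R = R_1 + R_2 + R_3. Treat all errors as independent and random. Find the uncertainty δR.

88.7 Ω

Each term contributes (cᵢ δxᵢ)² to (δR)²:
  (δR_1)² = 195;  (δR_2)² = 30.2;  (δR_3)² = 7640
δR = √(7860) = 88.7 Ω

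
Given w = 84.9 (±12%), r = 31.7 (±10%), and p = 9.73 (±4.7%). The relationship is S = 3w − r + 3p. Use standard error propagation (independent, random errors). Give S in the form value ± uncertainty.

252 ± 30.8

S is a linear combination, so absolute uncertainties add in quadrature:
  (3·δw)² = 934;  (δr)² = 10.0;  (3·δp)² = 1.88
δS = √(946) = 30.8
S = 252.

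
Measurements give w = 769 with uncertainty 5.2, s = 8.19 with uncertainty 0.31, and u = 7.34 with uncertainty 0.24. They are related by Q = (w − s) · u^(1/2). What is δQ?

Let h = w − s = 761. δh = √(δw² + δs²) = √(27.0 + 0.0961) = 5.21, so δh/h = 0.00685.
Q is then a monomial in h, u:
δQ/Q = √((δh/h)² + (½·δu/u)²) = √(4.69e-05 + 0.000267) = 0.0177
Q = 2060, so δQ = 0.0177 × 2060 = 36.5.

36.5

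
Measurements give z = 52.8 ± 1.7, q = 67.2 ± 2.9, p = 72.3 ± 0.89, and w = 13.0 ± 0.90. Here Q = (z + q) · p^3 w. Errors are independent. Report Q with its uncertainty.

Let u = z + q = 120. δu = √(δz² + δq²) = √(2.89 + 8.41) = 3.36, so δu/u = 0.0280.
Q is then a monomial in u, p, w:
δQ/Q = √((δu/u)² + (3·δp/p)² + (1·δw/w)²) = √(0.000785 + 0.00136 + 0.00479) = 0.0833
Q = 5.9e+08, so δQ = 0.0833 × 5.9e+08 = 4.91e+07.

(5.90 ± 0.491) × 10^8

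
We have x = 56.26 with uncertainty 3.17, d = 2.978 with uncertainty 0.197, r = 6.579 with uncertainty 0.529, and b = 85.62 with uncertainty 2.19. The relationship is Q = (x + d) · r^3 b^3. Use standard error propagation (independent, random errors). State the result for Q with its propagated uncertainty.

(1.059 ± 0.274) × 10^10

Let u = x + d = 59.24. δu = √(δx² + δd²) = √(10.0 + 0.0388) = 3.18, so δu/u = 0.0536.
Q is then a monomial in u, r, b:
δQ/Q = √((δu/u)² + (3·δr/r)² + (3·δb/b)²) = √(0.00287 + 0.0582 + 0.00589) = 0.259
Q = 1.059e+10, so δQ = 0.259 × 1.059e+10 = 2.74e+09.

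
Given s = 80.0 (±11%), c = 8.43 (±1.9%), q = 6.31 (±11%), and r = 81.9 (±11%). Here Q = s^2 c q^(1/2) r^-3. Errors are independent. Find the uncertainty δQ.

0.0989

Since Q is a product/quotient, work with relative uncertainties:
  (2·δs/s)² = (2×0.110)² = 0.0484;  (1·δc/c)² = (1×0.0190)² = 0.000361;  (½·δq/q)² = (0.5×0.110)² = 0.00302;  (-3·δr/r)² = (-3×0.110)² = 0.109
δQ/Q = √(0.161) = 0.401
Q = 0.247, so δQ = 0.401 × 0.247 = 0.0989.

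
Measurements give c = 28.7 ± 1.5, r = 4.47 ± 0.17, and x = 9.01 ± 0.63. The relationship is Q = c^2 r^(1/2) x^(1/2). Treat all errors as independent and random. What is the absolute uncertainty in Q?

Since Q is a product/quotient, work with relative uncertainties:
  (2·δc/c)² = (2×0.0523)² = 0.0109;  (½·δr/r)² = (0.5×0.0380)² = 0.000362;  (½·δx/x)² = (0.5×0.0699)² = 0.00122
δQ/Q = √(0.0125) = 0.112
Q = 5230, so δQ = 0.112 × 5230 = 585.

585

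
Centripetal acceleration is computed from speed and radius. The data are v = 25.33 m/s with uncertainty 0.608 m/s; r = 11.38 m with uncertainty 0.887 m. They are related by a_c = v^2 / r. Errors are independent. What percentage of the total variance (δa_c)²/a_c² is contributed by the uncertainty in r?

(δa_c/a_c)² = (2·δv/v)² + (-1·δr/r)²
  v term: (2×0.0240)² = 0.00230
  r term: (-1×0.0779)² = 0.00608
Total = 0.00838. Share from r = 0.00608/0.00838 = 0.725.

72.5%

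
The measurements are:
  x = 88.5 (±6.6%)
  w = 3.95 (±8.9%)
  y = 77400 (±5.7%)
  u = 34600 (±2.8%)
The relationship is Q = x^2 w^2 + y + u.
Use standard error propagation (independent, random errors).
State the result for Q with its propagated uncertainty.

(2.34 ± 0.275) × 10^5

Let p = x^2·w^2 = 1.22e+05. δp/p = √((2·δx/x)² + (2·δw/w)²) = √(0.0174 + 0.0317) = 0.222, so δp = 27100.
Q = p + y + u: δQ = √(δp² + δy² + δu²) = √(7.33e+08 + 1.95e+07 + 9.39e+05) = 27500
Q = 2.34e+05.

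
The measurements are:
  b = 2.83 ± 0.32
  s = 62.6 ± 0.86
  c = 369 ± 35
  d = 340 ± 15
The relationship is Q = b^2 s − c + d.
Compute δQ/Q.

0.254

Let p = b^2·s = 501. δp/p = √((2·δb/b)² + (1·δs/s)²) = √(0.0511 + 0.000189) = 0.227, so δp = 114.
Q = p − c + d: δQ = √(δp² + δc² + δd²) = √(12900 + 1220 + 225) = 120
Q = 472, so δQ/Q = 120/472 = 0.254.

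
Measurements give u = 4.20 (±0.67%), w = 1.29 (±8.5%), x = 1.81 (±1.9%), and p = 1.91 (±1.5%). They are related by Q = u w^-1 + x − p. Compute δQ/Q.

Let h = u·w^-1 = 3.26. δh/h = √((1·δu/u)² + (-1·δw/w)²) = √(4.49e-05 + 0.00723) = 0.0853, so δh = 0.278.
Q = h + x − p: δQ = √(δh² + δx² + δp²) = √(0.0771 + 0.00118 + 0.000821) = 0.281
Q = 3.16, so δQ/Q = 0.281/3.16 = 0.0891.

0.0891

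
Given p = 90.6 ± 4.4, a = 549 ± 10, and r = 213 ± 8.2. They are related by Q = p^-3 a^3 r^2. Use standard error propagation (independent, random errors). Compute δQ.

Products/powers → add relative errors in quadrature, weighted by exponent:
  (-3·δp/p)² = (-3×0.0486)² = 0.0212;  (3·δa/a)² = (3×0.0182)² = 0.00299;  (2·δr/r)² = (2×0.0385)² = 0.00593
δQ/Q = √(0.0301) = 0.174
Q = 1.01e+07, so δQ = 0.174 × 1.01e+07 = 1.75e+06.

1.75e+06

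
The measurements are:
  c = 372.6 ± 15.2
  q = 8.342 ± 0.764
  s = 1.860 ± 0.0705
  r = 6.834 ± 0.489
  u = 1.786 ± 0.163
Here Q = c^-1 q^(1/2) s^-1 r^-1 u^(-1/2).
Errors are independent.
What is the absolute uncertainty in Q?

5.08e-05

Relative error in a monomial: (δQ/Q)² = Σ (nᵢ · δxᵢ/xᵢ)².
  (-1·δc/c)² = (-1×0.0408)² = 0.00166;  (½·δq/q)² = (0.5×0.0916)² = 0.00210;  (-1·δs/s)² = (-1×0.0379)² = 0.00144;  (-1·δr/r)² = (-1×0.0716)² = 0.00512;  (−½·δu/u)² = (-0.5×0.0913)² = 0.00208
δQ/Q = √(0.0124) = 0.111
Q = 0.0004563, so δQ = 0.111 × 0.0004563 = 5.08e-05.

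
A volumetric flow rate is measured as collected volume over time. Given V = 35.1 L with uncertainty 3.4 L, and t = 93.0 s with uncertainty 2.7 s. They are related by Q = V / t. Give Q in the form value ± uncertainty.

Products/powers → add relative errors in quadrature, weighted by exponent:
  (1·δV/V)² = (1×0.0969)² = 0.00938;  (-1·δt/t)² = (-1×0.0290)² = 0.000843
δQ/Q = √(0.0102) = 0.101
Q = 0.377 L/s, so δQ = 0.101 × 0.377 = 0.0382 L/s.

0.377 ± 0.0382 L/s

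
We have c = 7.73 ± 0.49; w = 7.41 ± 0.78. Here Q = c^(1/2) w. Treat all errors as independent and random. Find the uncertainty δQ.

For a monomial Q ∝ c^(1/2), w, fractional errors add in quadrature:
  (½·δc/c)² = (0.5×0.0634)² = 0.00100;  (1·δw/w)² = (1×0.105)² = 0.0111
δQ/Q = √(0.0121) = 0.110
Q = 20.6, so δQ = 0.110 × 20.6 = 2.26.

2.26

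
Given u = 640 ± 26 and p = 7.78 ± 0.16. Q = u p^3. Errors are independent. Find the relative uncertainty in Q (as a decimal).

0.0739

Relative error in a monomial: (δQ/Q)² = Σ (nᵢ · δxᵢ/xᵢ)².
  (1·δu/u)² = (1×0.0406)² = 0.00165;  (3·δp/p)² = (3×0.0206)² = 0.00381
δQ/Q = √(0.00546) = 0.0739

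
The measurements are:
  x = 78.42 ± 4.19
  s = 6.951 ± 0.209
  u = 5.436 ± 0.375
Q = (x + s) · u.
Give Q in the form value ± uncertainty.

Let w = x + s = 85.37. δw = √(δx² + δs²) = √(17.6 + 0.0437) = 4.20, so δw/w = 0.0491.
Q is then a monomial in w, u:
δQ/Q = √((δw/w)² + (1·δu/u)²) = √(0.00241 + 0.00476) = 0.0847
Q = 464.1, so δQ = 0.0847 × 464.1 = 39.3.

464.1 ± 39.3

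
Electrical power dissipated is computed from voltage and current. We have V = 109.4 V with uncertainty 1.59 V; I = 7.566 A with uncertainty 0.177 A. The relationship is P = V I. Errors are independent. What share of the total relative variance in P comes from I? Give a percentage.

(δP/P)² = (1·δV/V)² + (1·δI/I)²
  V term: (1×0.0145)² = 0.000211
  I term: (1×0.0234)² = 0.000547
Total = 0.000759. Share from I = 0.000547/0.000759 = 0.722.

72.2%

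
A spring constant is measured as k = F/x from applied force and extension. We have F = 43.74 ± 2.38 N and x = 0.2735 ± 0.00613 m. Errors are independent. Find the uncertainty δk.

Since k is a product/quotient, work with relative uncertainties:
  (1·δF/F)² = (1×0.0544)² = 0.00296;  (-1·δx/x)² = (-1×0.0224)² = 0.000502
δk/k = √(0.00346) = 0.0588
k = 159.9 N/m, so δk = 0.0588 × 159.9 = 9.41 N/m.

9.41 N/m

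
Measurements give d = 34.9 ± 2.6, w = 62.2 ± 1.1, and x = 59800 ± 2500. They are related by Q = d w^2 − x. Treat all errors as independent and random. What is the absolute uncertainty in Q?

11400

Let p = d·w^2 = 1.35e+05. δp/p = √((1·δd/d)² + (2·δw/w)²) = √(0.00555 + 0.00125) = 0.0825, so δp = 11100.
Q = p − x: δQ = √(δp² + δx²) = √(1.24e+08 + 6.25e+06) = 11400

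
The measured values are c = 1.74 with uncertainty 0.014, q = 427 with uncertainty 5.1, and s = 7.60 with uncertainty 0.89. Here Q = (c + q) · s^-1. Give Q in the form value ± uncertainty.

56.4 ± 6.64

Let u = c + q = 429. δu = √(δc² + δq²) = √(0.000196 + 26.0) = 5.10, so δu/u = 0.0119.
Q is then a monomial in u, s:
δQ/Q = √((δu/u)² + (-1·δs/s)²) = √(0.000141 + 0.0137) = 0.118
Q = 56.4, so δQ = 0.118 × 56.4 = 6.64.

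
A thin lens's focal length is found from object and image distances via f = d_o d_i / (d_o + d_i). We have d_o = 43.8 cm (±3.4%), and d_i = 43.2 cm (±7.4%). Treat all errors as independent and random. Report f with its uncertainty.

21.7 ± 0.890 cm

∂f/∂d_o = (d_i/(d_o+d_i))² = 0.247;  ∂f/∂d_i = (d_o/(d_o+d_i))² = 0.253
δf = √((∂f/∂d_o · δd_o)² + (∂f/∂d_i · δd_i)²) = √(0.135 + 0.657) = 0.890 cm
f = 21.7 cm.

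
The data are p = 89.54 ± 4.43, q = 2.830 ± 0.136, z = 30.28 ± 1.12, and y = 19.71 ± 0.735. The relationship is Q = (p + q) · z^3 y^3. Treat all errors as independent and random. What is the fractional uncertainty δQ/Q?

Let u = p + q = 92.37. δu = √(δp² + δq²) = √(19.6 + 0.0185) = 4.43, so δu/u = 0.0480.
Q is then a monomial in u, z, y:
δQ/Q = √((δu/u)² + (3·δz/z)² + (3·δy/y)²) = √(0.00230 + 0.0123 + 0.0125) = 0.165

0.165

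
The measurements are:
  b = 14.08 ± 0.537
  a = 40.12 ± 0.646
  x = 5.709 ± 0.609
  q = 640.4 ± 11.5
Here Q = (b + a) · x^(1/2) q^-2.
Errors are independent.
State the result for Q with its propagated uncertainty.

(3.158 ± 0.209) × 10^-4

Let u = b + a = 54.20. δu = √(δb² + δa²) = √(0.288 + 0.417) = 0.840, so δu/u = 0.0155.
Q is then a monomial in u, x, q:
δQ/Q = √((δu/u)² + (½·δx/x)² + (-2·δq/q)²) = √(0.000240 + 0.00284 + 0.00129) = 0.0661
Q = 0.0003158, so δQ = 0.0661 × 0.0003158 = 2.09e-05.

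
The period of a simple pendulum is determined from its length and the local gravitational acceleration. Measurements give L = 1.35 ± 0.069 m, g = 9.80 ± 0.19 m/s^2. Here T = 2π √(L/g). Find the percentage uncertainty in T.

Since T is a product/quotient, work with relative uncertainties:
  (½·δL/L)² = (0.5×0.0511)² = 0.000653;  (−½·δg/g)² = (-0.5×0.0194)² = 9.4e-05
δT/T = √(0.000747) = 0.0273

2.73%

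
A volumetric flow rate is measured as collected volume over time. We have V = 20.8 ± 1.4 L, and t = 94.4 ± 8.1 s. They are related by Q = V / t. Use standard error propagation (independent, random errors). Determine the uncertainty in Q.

For a monomial Q ∝ V, t^-1, fractional errors add in quadrature:
  (1·δV/V)² = (1×0.0673)² = 0.00453;  (-1·δt/t)² = (-1×0.0858)² = 0.00736
δQ/Q = √(0.0119) = 0.109
Q = 0.220 L/s, so δQ = 0.109 × 0.220 = 0.0240 L/s.

0.0240 L/s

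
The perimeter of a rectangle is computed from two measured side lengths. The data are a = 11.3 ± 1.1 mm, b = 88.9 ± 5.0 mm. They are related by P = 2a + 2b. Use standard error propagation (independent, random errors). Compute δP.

Sums and differences: (δP)² = Σ (cᵢ δxᵢ)².
  (2·δa)² = 4.84;  (2·δb)² = 100
δP = √(105) = 10.2 mm

10.2 mm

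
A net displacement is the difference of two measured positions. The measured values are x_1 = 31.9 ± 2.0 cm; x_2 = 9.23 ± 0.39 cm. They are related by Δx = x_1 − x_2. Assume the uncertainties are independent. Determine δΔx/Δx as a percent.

Each term contributes (cᵢ δxᵢ)² to (δΔx)²:
  (δx_1)² = 4.00;  (δx_2)² = 0.152
δΔx = √(4.15) = 2.04 cm
Δx = 22.7 cm, so δΔx/Δx = 2.04/22.7 = 0.0899.

8.99%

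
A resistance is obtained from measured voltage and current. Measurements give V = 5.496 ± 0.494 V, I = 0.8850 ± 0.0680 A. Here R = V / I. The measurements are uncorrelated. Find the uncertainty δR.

Since R is a product/quotient, work with relative uncertainties:
  (1·δV/V)² = (1×0.0899)² = 0.00808;  (-1·δI/I)² = (-1×0.0768)² = 0.00590
δR/R = √(0.0140) = 0.118
R = 6.210 Ω, so δR = 0.118 × 6.210 = 0.734 Ω.

0.734 Ω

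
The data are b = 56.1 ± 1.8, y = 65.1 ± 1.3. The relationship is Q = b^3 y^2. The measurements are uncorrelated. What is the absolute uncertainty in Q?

For a monomial Q ∝ b^3, y^2, fractional errors add in quadrature:
  (3·δb/b)² = (3×0.0321)² = 0.00927;  (2·δy/y)² = (2×0.0200)² = 0.00160
δQ/Q = √(0.0109) = 0.104
Q = 7.48e+08, so δQ = 0.104 × 7.48e+08 = 7.8e+07.

7.8e+07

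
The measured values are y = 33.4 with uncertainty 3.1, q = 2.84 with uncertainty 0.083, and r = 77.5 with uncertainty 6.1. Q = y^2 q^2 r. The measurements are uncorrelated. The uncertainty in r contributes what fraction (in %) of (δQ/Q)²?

14.1%

(δQ/Q)² = (2·δy/y)² + (2·δq/q)² + (1·δr/r)²
  y term: (2×0.0928)² = 0.0345
  q term: (2×0.0292)² = 0.00342
  r term: (1×0.0787)² = 0.00620
Total = 0.0441. Share from r = 0.00620/0.0441 = 0.141.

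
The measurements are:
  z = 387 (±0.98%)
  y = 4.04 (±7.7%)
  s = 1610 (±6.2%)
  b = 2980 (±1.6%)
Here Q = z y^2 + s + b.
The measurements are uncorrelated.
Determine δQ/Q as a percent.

Let p = z·y^2 = 6320. δp/p = √((1·δz/z)² + (2·δy/y)²) = √(9.6e-05 + 0.0237) = 0.154, so δp = 975.
Q = p + s + b: δQ = √(δp² + δs² + δb²) = √(9.5e+05 + 9960 + 2270) = 981
Q = 10900, so δQ/Q = 981/10900 = 0.0899.

8.99%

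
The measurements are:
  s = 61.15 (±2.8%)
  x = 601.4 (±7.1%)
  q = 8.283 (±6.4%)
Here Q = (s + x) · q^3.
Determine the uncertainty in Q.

Let u = s + x = 662.5. δu = √(δs² + δx²) = √(2.93 + 1820) = 42.7, so δu/u = 0.0645.
Q is then a monomial in u, q:
δQ/Q = √((δu/u)² + (3·δq/q)²) = √(0.00416 + 0.0369) = 0.203
Q = 376500, so δQ = 0.203 × 376500 = 76300.

76300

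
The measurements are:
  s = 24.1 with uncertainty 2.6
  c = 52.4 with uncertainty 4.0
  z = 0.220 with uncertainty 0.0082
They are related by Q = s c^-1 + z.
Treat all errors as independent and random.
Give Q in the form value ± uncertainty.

Let p = s·c^-1 = 0.460. δp/p = √((1·δs/s)² + (-1·δc/c)²) = √(0.0116 + 0.00583) = 0.132, so δp = 0.0608.
Q = p + z: δQ = √(δp² + δz²) = √(0.00369 + 6.72e-05) = 0.0613
Q = 0.680.

0.680 ± 0.0613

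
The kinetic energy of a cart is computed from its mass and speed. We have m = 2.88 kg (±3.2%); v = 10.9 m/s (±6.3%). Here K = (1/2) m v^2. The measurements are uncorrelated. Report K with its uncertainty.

171 ± 22.2 J

Each factor contributes (exponent × relative error)² to (δK/K)²:
  (1·δm/m)² = (1×0.0320)² = 0.00102;  (2·δv/v)² = (2×0.0630)² = 0.0159
δK/K = √(0.0169) = 0.130
K = 171 J, so δK = 0.130 × 171 = 22.2 J.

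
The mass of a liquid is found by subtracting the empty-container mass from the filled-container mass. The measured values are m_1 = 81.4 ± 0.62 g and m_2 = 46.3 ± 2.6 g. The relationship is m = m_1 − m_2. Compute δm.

Absolute uncertainties add in quadrature for a linear combination:
  (δm_1)² = 0.384;  (δm_2)² = 6.76
δm = √(7.14) = 2.67 g

2.67 g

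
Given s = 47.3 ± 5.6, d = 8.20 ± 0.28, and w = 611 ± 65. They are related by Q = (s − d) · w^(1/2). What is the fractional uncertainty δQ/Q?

Let u = s − d = 39.1. δu = √(δs² + δd²) = √(31.4 + 0.0784) = 5.61, so δu/u = 0.143.
Q is then a monomial in u, w:
δQ/Q = √((δu/u)² + (½·δw/w)²) = √(0.0206 + 0.00283) = 0.153

0.153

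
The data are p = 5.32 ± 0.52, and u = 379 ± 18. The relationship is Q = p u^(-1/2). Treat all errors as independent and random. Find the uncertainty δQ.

Relative error in a monomial: (δQ/Q)² = Σ (nᵢ · δxᵢ/xᵢ)².
  (1·δp/p)² = (1×0.0977)² = 0.00955;  (−½·δu/u)² = (-0.5×0.0475)² = 0.000564
δQ/Q = √(0.0101) = 0.101
Q = 0.273, so δQ = 0.101 × 0.273 = 0.0275.

0.0275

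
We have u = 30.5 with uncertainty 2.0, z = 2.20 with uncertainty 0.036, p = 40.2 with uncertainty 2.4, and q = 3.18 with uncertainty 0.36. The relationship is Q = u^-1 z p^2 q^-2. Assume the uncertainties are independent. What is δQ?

3.05

Since Q is a product/quotient, work with relative uncertainties:
  (-1·δu/u)² = (-1×0.0656)² = 0.00430;  (1·δz/z)² = (1×0.0164)² = 0.000268;  (2·δp/p)² = (2×0.0597)² = 0.0143;  (-2·δq/q)² = (-2×0.113)² = 0.0513
δQ/Q = √(0.0701) = 0.265
Q = 11.5, so δQ = 0.265 × 11.5 = 3.05.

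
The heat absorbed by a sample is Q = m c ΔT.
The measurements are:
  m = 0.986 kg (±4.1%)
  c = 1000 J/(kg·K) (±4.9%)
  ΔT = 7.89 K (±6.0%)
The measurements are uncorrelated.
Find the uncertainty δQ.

682 J

For a monomial Q ∝ m, c, ΔT, fractional errors add in quadrature:
  (1·δm/m)² = (1×0.0410)² = 0.00168;  (1·δc/c)² = (1×0.0490)² = 0.00240;  (1·δΔT/ΔT)² = (1×0.0600)² = 0.00360
δQ/Q = √(0.00768) = 0.0876
Q = 7780 J, so δQ = 0.0876 × 7780 = 682 J.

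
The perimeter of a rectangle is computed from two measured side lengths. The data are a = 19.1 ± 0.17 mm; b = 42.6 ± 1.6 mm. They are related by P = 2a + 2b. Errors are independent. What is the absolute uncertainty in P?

3.22 mm

Absolute uncertainties add in quadrature for a linear combination:
  (2·δa)² = 0.116;  (2·δb)² = 10.2
δP = √(10.4) = 3.22 mm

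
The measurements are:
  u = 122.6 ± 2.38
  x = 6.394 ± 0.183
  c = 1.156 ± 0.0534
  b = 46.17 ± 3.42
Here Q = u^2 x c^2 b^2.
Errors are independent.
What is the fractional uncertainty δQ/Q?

For a monomial Q ∝ u^2, x, c^2, b^2, fractional errors add in quadrature:
  (2·δu/u)² = (2×0.0194)² = 0.00151;  (1·δx/x)² = (1×0.0286)² = 0.000819;  (2·δc/c)² = (2×0.0462)² = 0.00854;  (2·δb/b)² = (2×0.0741)² = 0.0219
δQ/Q = √(0.0328) = 0.181

0.181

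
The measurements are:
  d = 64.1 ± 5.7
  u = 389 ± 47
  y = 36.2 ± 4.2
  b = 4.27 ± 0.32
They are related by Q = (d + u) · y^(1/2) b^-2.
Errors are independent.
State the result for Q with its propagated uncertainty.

150 ± 28.7

Let w = d + u = 453. δw = √(δd² + δu²) = √(32.5 + 2210) = 47.3, so δw/w = 0.104.
Q is then a monomial in w, y, b:
δQ/Q = √((δw/w)² + (½·δy/y)² + (-2·δb/b)²) = √(0.0109 + 0.00337 + 0.0225) = 0.192
Q = 150, so δQ = 0.192 × 150 = 28.7.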